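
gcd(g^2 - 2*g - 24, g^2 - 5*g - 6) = g - 6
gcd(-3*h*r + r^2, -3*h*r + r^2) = -3*h*r + r^2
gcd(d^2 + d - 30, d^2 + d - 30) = d^2 + d - 30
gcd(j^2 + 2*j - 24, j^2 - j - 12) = j - 4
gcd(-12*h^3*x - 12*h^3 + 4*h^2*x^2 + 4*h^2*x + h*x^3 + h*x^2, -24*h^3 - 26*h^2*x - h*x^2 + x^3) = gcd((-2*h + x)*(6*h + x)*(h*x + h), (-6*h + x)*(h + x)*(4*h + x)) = 1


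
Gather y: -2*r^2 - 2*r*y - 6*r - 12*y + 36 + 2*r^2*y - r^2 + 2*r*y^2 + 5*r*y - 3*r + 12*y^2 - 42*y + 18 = -3*r^2 - 9*r + y^2*(2*r + 12) + y*(2*r^2 + 3*r - 54) + 54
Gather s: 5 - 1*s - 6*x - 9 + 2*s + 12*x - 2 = s + 6*x - 6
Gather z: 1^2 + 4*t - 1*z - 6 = 4*t - z - 5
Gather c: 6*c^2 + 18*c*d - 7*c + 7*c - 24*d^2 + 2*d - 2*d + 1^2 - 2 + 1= 6*c^2 + 18*c*d - 24*d^2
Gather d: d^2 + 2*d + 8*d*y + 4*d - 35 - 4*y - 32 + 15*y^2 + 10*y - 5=d^2 + d*(8*y + 6) + 15*y^2 + 6*y - 72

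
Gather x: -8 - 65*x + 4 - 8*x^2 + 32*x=-8*x^2 - 33*x - 4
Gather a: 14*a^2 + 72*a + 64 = 14*a^2 + 72*a + 64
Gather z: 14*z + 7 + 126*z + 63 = 140*z + 70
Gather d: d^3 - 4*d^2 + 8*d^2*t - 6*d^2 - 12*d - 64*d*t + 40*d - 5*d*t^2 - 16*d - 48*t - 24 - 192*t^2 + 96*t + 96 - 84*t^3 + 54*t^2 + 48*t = d^3 + d^2*(8*t - 10) + d*(-5*t^2 - 64*t + 12) - 84*t^3 - 138*t^2 + 96*t + 72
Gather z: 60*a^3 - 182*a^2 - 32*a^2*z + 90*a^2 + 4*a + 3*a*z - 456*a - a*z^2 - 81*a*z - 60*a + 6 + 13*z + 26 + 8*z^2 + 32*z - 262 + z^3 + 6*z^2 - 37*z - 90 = 60*a^3 - 92*a^2 - 512*a + z^3 + z^2*(14 - a) + z*(-32*a^2 - 78*a + 8) - 320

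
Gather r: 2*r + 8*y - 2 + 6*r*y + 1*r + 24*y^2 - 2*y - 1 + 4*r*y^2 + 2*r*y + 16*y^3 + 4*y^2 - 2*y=r*(4*y^2 + 8*y + 3) + 16*y^3 + 28*y^2 + 4*y - 3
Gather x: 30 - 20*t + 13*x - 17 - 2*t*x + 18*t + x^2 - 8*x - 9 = -2*t + x^2 + x*(5 - 2*t) + 4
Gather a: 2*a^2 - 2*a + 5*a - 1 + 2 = 2*a^2 + 3*a + 1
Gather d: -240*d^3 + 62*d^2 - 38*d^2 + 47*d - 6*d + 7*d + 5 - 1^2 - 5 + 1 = -240*d^3 + 24*d^2 + 48*d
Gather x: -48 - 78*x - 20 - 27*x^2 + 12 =-27*x^2 - 78*x - 56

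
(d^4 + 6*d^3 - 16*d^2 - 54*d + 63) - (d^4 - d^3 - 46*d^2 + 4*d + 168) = 7*d^3 + 30*d^2 - 58*d - 105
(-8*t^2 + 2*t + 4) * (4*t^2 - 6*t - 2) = -32*t^4 + 56*t^3 + 20*t^2 - 28*t - 8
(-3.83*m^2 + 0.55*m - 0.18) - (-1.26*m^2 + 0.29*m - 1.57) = -2.57*m^2 + 0.26*m + 1.39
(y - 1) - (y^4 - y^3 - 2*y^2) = -y^4 + y^3 + 2*y^2 + y - 1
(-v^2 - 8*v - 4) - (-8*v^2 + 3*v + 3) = 7*v^2 - 11*v - 7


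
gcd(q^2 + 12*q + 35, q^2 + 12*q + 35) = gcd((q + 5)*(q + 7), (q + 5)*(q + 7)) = q^2 + 12*q + 35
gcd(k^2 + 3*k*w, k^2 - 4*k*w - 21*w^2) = k + 3*w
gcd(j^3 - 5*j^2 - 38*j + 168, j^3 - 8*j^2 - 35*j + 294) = j^2 - j - 42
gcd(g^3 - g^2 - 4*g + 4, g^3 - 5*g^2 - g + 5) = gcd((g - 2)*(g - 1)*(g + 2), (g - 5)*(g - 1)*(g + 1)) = g - 1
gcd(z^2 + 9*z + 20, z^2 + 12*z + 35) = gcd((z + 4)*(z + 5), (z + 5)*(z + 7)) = z + 5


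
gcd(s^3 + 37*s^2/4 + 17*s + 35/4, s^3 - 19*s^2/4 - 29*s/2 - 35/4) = s^2 + 9*s/4 + 5/4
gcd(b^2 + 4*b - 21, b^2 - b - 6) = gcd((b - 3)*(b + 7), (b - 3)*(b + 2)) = b - 3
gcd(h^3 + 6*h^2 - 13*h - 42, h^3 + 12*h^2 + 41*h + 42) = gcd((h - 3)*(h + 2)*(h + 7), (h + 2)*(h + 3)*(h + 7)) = h^2 + 9*h + 14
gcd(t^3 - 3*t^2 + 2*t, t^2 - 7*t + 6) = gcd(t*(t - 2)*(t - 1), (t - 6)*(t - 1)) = t - 1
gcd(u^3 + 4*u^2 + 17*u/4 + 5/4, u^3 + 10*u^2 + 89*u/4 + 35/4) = u^2 + 3*u + 5/4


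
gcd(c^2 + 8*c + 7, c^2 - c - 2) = c + 1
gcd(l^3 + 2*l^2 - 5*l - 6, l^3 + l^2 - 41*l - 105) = l + 3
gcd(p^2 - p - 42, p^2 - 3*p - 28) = p - 7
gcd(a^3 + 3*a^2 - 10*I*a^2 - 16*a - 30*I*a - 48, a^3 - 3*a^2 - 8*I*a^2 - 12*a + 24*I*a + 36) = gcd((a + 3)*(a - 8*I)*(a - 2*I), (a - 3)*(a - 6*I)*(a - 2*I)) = a - 2*I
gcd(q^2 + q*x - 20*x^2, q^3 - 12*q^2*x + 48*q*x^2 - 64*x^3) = -q + 4*x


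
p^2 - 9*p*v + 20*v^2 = (p - 5*v)*(p - 4*v)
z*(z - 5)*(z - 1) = z^3 - 6*z^2 + 5*z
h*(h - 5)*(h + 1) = h^3 - 4*h^2 - 5*h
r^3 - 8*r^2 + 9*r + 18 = (r - 6)*(r - 3)*(r + 1)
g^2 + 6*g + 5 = (g + 1)*(g + 5)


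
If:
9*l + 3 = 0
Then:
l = -1/3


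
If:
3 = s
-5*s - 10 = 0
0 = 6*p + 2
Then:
No Solution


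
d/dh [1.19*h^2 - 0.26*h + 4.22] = 2.38*h - 0.26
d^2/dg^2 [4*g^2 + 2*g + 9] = 8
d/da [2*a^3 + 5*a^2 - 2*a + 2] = 6*a^2 + 10*a - 2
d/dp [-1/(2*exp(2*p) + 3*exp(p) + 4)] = (4*exp(p) + 3)*exp(p)/(2*exp(2*p) + 3*exp(p) + 4)^2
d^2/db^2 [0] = 0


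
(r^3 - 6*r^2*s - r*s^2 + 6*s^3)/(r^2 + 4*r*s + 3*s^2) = (r^2 - 7*r*s + 6*s^2)/(r + 3*s)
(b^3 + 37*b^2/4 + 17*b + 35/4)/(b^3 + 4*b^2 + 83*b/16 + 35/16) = 4*(b + 7)/(4*b + 7)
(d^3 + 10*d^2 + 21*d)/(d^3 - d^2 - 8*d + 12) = d*(d + 7)/(d^2 - 4*d + 4)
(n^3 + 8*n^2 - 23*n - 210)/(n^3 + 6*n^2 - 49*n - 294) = (n - 5)/(n - 7)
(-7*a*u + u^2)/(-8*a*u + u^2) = (7*a - u)/(8*a - u)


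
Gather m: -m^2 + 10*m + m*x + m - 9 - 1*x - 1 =-m^2 + m*(x + 11) - x - 10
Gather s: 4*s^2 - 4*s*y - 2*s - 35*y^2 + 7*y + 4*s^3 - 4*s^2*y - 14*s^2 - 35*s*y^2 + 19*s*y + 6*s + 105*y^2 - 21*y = 4*s^3 + s^2*(-4*y - 10) + s*(-35*y^2 + 15*y + 4) + 70*y^2 - 14*y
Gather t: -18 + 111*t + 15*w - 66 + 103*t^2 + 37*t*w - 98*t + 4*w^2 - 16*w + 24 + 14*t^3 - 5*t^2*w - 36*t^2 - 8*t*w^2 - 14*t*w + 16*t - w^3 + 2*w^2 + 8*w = 14*t^3 + t^2*(67 - 5*w) + t*(-8*w^2 + 23*w + 29) - w^3 + 6*w^2 + 7*w - 60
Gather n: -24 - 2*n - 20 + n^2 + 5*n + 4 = n^2 + 3*n - 40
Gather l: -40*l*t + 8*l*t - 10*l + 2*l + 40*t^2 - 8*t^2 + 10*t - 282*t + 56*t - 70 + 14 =l*(-32*t - 8) + 32*t^2 - 216*t - 56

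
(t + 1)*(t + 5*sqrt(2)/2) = t^2 + t + 5*sqrt(2)*t/2 + 5*sqrt(2)/2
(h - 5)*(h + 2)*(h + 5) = h^3 + 2*h^2 - 25*h - 50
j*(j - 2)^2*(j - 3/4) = j^4 - 19*j^3/4 + 7*j^2 - 3*j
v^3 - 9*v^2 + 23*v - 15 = (v - 5)*(v - 3)*(v - 1)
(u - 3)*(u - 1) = u^2 - 4*u + 3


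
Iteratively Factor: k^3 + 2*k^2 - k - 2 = (k + 1)*(k^2 + k - 2) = (k - 1)*(k + 1)*(k + 2)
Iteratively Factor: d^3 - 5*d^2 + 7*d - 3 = (d - 3)*(d^2 - 2*d + 1) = (d - 3)*(d - 1)*(d - 1)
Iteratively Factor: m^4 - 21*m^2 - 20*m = (m + 4)*(m^3 - 4*m^2 - 5*m) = (m - 5)*(m + 4)*(m^2 + m) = (m - 5)*(m + 1)*(m + 4)*(m)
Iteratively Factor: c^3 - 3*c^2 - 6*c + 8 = (c - 1)*(c^2 - 2*c - 8) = (c - 4)*(c - 1)*(c + 2)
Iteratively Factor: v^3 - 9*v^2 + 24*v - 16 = (v - 4)*(v^2 - 5*v + 4) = (v - 4)^2*(v - 1)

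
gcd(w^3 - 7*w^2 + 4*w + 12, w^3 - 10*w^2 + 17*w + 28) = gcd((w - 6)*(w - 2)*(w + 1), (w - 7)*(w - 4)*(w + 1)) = w + 1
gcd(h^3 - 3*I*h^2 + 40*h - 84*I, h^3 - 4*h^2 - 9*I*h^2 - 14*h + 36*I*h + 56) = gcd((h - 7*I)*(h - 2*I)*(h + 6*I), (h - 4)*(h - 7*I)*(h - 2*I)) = h^2 - 9*I*h - 14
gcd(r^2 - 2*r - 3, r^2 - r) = 1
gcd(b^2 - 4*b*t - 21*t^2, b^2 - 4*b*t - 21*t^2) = -b^2 + 4*b*t + 21*t^2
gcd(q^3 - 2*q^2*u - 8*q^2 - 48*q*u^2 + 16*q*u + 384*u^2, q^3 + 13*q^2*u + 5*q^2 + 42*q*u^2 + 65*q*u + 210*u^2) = q + 6*u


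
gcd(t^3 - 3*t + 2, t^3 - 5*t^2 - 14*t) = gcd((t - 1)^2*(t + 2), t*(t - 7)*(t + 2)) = t + 2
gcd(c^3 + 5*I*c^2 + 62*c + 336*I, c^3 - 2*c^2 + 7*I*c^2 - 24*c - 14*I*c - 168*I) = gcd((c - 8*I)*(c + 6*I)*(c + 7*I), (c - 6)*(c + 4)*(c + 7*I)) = c + 7*I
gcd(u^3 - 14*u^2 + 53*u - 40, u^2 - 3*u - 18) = 1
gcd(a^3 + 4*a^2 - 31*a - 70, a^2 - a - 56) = a + 7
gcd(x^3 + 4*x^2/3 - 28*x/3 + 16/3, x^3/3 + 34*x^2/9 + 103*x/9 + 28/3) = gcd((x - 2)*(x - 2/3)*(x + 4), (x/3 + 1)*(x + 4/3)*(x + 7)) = 1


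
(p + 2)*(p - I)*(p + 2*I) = p^3 + 2*p^2 + I*p^2 + 2*p + 2*I*p + 4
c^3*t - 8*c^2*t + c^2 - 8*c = c*(c - 8)*(c*t + 1)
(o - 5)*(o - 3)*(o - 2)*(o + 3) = o^4 - 7*o^3 + o^2 + 63*o - 90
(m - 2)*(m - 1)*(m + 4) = m^3 + m^2 - 10*m + 8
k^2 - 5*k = k*(k - 5)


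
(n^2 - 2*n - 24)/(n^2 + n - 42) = (n + 4)/(n + 7)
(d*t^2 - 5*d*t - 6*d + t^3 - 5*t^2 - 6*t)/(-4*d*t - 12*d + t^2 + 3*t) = (-d*t^2 + 5*d*t + 6*d - t^3 + 5*t^2 + 6*t)/(4*d*t + 12*d - t^2 - 3*t)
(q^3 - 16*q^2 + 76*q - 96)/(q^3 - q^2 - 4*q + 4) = (q^2 - 14*q + 48)/(q^2 + q - 2)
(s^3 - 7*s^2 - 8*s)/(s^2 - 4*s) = (s^2 - 7*s - 8)/(s - 4)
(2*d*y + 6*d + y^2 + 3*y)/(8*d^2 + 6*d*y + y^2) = (y + 3)/(4*d + y)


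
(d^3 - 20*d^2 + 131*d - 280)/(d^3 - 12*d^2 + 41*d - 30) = (d^2 - 15*d + 56)/(d^2 - 7*d + 6)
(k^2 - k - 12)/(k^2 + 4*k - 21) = (k^2 - k - 12)/(k^2 + 4*k - 21)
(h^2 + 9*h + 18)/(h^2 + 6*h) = (h + 3)/h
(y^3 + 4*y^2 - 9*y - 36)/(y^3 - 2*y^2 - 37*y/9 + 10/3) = 9*(y^2 + 7*y + 12)/(9*y^2 + 9*y - 10)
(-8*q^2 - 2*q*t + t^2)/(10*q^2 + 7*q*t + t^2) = (-4*q + t)/(5*q + t)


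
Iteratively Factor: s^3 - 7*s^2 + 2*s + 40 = (s - 5)*(s^2 - 2*s - 8) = (s - 5)*(s - 4)*(s + 2)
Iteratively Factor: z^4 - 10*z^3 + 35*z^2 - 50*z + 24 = (z - 2)*(z^3 - 8*z^2 + 19*z - 12) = (z - 3)*(z - 2)*(z^2 - 5*z + 4) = (z - 3)*(z - 2)*(z - 1)*(z - 4)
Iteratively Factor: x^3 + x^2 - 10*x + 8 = (x - 1)*(x^2 + 2*x - 8) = (x - 2)*(x - 1)*(x + 4)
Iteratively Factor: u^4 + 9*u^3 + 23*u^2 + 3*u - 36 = (u - 1)*(u^3 + 10*u^2 + 33*u + 36) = (u - 1)*(u + 4)*(u^2 + 6*u + 9) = (u - 1)*(u + 3)*(u + 4)*(u + 3)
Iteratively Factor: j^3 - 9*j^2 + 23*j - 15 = (j - 1)*(j^2 - 8*j + 15) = (j - 5)*(j - 1)*(j - 3)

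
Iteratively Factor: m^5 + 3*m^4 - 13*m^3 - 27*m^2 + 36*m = (m + 3)*(m^4 - 13*m^2 + 12*m) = (m - 1)*(m + 3)*(m^3 + m^2 - 12*m) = m*(m - 1)*(m + 3)*(m^2 + m - 12) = m*(m - 3)*(m - 1)*(m + 3)*(m + 4)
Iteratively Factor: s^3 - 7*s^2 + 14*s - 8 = (s - 2)*(s^2 - 5*s + 4) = (s - 2)*(s - 1)*(s - 4)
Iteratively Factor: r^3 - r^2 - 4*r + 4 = (r - 2)*(r^2 + r - 2) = (r - 2)*(r + 2)*(r - 1)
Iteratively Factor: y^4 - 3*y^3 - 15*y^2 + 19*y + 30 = (y - 5)*(y^3 + 2*y^2 - 5*y - 6) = (y - 5)*(y - 2)*(y^2 + 4*y + 3) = (y - 5)*(y - 2)*(y + 1)*(y + 3)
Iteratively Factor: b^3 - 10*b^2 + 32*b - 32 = (b - 4)*(b^2 - 6*b + 8) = (b - 4)*(b - 2)*(b - 4)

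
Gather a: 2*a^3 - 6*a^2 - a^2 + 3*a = 2*a^3 - 7*a^2 + 3*a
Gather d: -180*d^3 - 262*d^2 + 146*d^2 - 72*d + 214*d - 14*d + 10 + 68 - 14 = -180*d^3 - 116*d^2 + 128*d + 64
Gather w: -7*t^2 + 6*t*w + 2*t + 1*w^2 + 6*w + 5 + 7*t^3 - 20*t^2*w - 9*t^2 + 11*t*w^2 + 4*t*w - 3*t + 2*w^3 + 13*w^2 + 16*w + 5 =7*t^3 - 16*t^2 - t + 2*w^3 + w^2*(11*t + 14) + w*(-20*t^2 + 10*t + 22) + 10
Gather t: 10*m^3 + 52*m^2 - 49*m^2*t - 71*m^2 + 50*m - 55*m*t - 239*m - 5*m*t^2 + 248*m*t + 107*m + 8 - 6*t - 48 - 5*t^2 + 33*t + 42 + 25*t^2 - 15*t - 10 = 10*m^3 - 19*m^2 - 82*m + t^2*(20 - 5*m) + t*(-49*m^2 + 193*m + 12) - 8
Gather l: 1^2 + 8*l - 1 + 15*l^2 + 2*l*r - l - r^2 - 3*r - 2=15*l^2 + l*(2*r + 7) - r^2 - 3*r - 2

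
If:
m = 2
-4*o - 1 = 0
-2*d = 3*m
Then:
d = -3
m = 2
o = -1/4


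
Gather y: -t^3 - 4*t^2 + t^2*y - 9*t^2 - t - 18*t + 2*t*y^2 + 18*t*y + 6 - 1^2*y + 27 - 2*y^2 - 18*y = -t^3 - 13*t^2 - 19*t + y^2*(2*t - 2) + y*(t^2 + 18*t - 19) + 33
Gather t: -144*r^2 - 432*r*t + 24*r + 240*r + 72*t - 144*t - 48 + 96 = -144*r^2 + 264*r + t*(-432*r - 72) + 48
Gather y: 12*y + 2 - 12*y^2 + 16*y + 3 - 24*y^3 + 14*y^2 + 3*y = -24*y^3 + 2*y^2 + 31*y + 5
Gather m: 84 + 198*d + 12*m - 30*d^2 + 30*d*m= -30*d^2 + 198*d + m*(30*d + 12) + 84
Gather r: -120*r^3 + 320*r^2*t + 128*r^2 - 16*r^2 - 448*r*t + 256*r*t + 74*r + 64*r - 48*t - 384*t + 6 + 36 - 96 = -120*r^3 + r^2*(320*t + 112) + r*(138 - 192*t) - 432*t - 54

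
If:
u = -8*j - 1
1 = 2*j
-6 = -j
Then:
No Solution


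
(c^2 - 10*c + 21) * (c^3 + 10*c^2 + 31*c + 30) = c^5 - 48*c^3 - 70*c^2 + 351*c + 630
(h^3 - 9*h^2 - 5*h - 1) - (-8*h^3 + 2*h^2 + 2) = 9*h^3 - 11*h^2 - 5*h - 3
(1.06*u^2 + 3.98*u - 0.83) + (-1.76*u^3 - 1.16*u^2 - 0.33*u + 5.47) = -1.76*u^3 - 0.0999999999999999*u^2 + 3.65*u + 4.64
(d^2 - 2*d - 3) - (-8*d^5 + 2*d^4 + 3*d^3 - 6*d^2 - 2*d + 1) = 8*d^5 - 2*d^4 - 3*d^3 + 7*d^2 - 4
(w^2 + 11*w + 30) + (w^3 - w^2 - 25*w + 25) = w^3 - 14*w + 55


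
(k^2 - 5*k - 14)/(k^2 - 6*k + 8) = (k^2 - 5*k - 14)/(k^2 - 6*k + 8)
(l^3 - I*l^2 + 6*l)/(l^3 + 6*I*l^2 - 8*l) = (l - 3*I)/(l + 4*I)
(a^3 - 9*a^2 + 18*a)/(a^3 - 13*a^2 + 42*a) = (a - 3)/(a - 7)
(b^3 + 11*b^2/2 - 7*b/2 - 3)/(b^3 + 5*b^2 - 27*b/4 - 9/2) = 2*(b - 1)/(2*b - 3)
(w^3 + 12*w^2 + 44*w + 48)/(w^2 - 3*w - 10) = (w^2 + 10*w + 24)/(w - 5)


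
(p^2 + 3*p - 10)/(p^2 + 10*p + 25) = (p - 2)/(p + 5)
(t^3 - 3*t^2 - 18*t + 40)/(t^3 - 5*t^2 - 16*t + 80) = (t - 2)/(t - 4)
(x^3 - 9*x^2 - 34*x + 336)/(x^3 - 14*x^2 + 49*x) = (x^2 - 2*x - 48)/(x*(x - 7))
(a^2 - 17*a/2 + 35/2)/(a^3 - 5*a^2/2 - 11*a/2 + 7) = (a - 5)/(a^2 + a - 2)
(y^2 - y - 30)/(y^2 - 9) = (y^2 - y - 30)/(y^2 - 9)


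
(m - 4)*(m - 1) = m^2 - 5*m + 4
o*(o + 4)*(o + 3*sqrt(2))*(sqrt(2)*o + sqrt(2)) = sqrt(2)*o^4 + 6*o^3 + 5*sqrt(2)*o^3 + 4*sqrt(2)*o^2 + 30*o^2 + 24*o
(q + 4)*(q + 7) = q^2 + 11*q + 28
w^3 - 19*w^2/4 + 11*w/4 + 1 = (w - 4)*(w - 1)*(w + 1/4)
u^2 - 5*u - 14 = (u - 7)*(u + 2)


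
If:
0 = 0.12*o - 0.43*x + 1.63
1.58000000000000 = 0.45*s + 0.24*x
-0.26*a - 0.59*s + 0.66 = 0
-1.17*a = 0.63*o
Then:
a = -0.52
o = 0.96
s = 1.35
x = 4.06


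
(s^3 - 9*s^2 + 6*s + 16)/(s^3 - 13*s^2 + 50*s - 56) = (s^2 - 7*s - 8)/(s^2 - 11*s + 28)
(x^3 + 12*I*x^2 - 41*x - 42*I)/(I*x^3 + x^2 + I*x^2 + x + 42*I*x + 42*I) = (-I*x^3 + 12*x^2 + 41*I*x - 42)/(x^3 + x^2*(1 - I) + x*(42 - I) + 42)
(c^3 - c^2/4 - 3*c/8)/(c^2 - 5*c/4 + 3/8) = c*(2*c + 1)/(2*c - 1)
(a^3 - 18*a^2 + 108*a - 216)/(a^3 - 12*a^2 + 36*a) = (a - 6)/a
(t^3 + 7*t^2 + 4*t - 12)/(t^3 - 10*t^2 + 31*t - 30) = (t^3 + 7*t^2 + 4*t - 12)/(t^3 - 10*t^2 + 31*t - 30)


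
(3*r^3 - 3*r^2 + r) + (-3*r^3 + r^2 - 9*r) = -2*r^2 - 8*r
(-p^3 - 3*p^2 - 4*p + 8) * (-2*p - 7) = 2*p^4 + 13*p^3 + 29*p^2 + 12*p - 56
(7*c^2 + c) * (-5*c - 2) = -35*c^3 - 19*c^2 - 2*c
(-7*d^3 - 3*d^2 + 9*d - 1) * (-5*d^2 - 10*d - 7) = 35*d^5 + 85*d^4 + 34*d^3 - 64*d^2 - 53*d + 7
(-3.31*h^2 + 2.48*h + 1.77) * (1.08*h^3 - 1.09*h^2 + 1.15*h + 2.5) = -3.5748*h^5 + 6.2863*h^4 - 4.5981*h^3 - 7.3523*h^2 + 8.2355*h + 4.425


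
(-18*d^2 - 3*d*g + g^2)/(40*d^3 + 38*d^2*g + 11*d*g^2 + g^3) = (-18*d^2 - 3*d*g + g^2)/(40*d^3 + 38*d^2*g + 11*d*g^2 + g^3)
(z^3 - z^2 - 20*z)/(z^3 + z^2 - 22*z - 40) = z/(z + 2)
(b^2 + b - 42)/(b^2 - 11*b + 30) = (b + 7)/(b - 5)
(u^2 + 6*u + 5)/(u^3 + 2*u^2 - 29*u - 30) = (u + 5)/(u^2 + u - 30)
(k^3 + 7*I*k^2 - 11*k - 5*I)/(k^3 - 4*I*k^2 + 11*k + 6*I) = (k + 5*I)/(k - 6*I)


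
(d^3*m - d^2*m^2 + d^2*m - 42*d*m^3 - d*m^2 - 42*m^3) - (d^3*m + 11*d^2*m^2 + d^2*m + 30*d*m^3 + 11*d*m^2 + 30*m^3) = -12*d^2*m^2 - 72*d*m^3 - 12*d*m^2 - 72*m^3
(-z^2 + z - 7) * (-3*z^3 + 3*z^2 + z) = 3*z^5 - 6*z^4 + 23*z^3 - 20*z^2 - 7*z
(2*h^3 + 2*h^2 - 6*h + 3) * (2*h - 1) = 4*h^4 + 2*h^3 - 14*h^2 + 12*h - 3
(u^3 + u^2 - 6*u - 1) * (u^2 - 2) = u^5 + u^4 - 8*u^3 - 3*u^2 + 12*u + 2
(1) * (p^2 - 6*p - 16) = p^2 - 6*p - 16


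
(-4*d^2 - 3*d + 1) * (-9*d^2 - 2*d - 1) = 36*d^4 + 35*d^3 + d^2 + d - 1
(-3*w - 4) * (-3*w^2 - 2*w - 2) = 9*w^3 + 18*w^2 + 14*w + 8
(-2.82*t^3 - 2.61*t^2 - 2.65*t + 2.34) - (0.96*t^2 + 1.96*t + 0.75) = -2.82*t^3 - 3.57*t^2 - 4.61*t + 1.59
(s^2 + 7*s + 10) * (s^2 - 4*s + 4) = s^4 + 3*s^3 - 14*s^2 - 12*s + 40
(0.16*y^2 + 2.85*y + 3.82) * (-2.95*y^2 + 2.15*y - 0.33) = -0.472*y^4 - 8.0635*y^3 - 5.1943*y^2 + 7.2725*y - 1.2606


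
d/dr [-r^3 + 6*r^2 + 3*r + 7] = -3*r^2 + 12*r + 3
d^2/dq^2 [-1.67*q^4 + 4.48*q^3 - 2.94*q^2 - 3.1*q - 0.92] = -20.04*q^2 + 26.88*q - 5.88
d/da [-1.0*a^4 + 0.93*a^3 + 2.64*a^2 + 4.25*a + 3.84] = -4.0*a^3 + 2.79*a^2 + 5.28*a + 4.25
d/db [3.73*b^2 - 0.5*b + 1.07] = 7.46*b - 0.5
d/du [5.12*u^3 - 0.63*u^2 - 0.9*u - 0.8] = 15.36*u^2 - 1.26*u - 0.9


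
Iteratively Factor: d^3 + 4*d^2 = (d)*(d^2 + 4*d) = d*(d + 4)*(d)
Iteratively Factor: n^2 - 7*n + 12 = (n - 3)*(n - 4)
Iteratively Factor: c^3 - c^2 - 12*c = (c)*(c^2 - c - 12) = c*(c + 3)*(c - 4)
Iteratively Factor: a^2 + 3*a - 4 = (a + 4)*(a - 1)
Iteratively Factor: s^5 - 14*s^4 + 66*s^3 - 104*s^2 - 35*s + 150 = (s - 5)*(s^4 - 9*s^3 + 21*s^2 + s - 30) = (s - 5)*(s - 2)*(s^3 - 7*s^2 + 7*s + 15) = (s - 5)*(s - 3)*(s - 2)*(s^2 - 4*s - 5) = (s - 5)^2*(s - 3)*(s - 2)*(s + 1)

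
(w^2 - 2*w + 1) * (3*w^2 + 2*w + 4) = 3*w^4 - 4*w^3 + 3*w^2 - 6*w + 4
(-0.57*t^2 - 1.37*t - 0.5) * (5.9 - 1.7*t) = 0.969*t^3 - 1.034*t^2 - 7.233*t - 2.95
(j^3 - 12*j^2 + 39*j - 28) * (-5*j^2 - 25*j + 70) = -5*j^5 + 35*j^4 + 175*j^3 - 1675*j^2 + 3430*j - 1960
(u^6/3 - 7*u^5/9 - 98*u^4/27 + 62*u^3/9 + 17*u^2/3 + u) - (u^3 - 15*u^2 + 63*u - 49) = u^6/3 - 7*u^5/9 - 98*u^4/27 + 53*u^3/9 + 62*u^2/3 - 62*u + 49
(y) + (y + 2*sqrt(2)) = 2*y + 2*sqrt(2)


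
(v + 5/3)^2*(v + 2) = v^3 + 16*v^2/3 + 85*v/9 + 50/9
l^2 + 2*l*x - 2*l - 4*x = (l - 2)*(l + 2*x)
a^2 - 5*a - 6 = (a - 6)*(a + 1)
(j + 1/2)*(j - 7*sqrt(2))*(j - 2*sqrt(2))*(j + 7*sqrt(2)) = j^4 - 2*sqrt(2)*j^3 + j^3/2 - 98*j^2 - sqrt(2)*j^2 - 49*j + 196*sqrt(2)*j + 98*sqrt(2)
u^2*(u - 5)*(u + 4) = u^4 - u^3 - 20*u^2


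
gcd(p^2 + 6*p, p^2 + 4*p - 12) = p + 6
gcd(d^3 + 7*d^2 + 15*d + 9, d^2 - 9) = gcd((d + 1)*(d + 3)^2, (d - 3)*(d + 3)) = d + 3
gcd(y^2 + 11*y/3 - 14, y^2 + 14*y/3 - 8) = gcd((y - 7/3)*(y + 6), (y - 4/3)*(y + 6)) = y + 6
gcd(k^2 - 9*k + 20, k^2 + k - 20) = k - 4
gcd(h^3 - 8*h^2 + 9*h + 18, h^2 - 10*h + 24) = h - 6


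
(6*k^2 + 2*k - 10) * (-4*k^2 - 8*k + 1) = -24*k^4 - 56*k^3 + 30*k^2 + 82*k - 10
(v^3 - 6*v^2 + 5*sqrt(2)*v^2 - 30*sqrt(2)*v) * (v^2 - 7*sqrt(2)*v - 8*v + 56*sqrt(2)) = v^5 - 14*v^4 - 2*sqrt(2)*v^4 - 22*v^3 + 28*sqrt(2)*v^3 - 96*sqrt(2)*v^2 + 980*v^2 - 3360*v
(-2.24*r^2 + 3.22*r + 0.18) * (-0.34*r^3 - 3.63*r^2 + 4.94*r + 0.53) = 0.7616*r^5 + 7.0364*r^4 - 22.8154*r^3 + 14.0662*r^2 + 2.5958*r + 0.0954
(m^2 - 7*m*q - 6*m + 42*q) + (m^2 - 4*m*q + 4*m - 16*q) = 2*m^2 - 11*m*q - 2*m + 26*q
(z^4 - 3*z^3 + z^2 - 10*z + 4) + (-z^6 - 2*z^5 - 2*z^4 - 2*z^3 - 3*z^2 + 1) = -z^6 - 2*z^5 - z^4 - 5*z^3 - 2*z^2 - 10*z + 5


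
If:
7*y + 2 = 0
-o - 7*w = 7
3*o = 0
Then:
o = 0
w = -1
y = -2/7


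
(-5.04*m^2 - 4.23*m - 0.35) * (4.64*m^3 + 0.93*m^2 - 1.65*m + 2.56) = -23.3856*m^5 - 24.3144*m^4 + 2.7581*m^3 - 6.2484*m^2 - 10.2513*m - 0.896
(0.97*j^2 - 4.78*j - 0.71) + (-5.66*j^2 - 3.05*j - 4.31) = -4.69*j^2 - 7.83*j - 5.02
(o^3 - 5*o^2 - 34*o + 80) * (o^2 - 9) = o^5 - 5*o^4 - 43*o^3 + 125*o^2 + 306*o - 720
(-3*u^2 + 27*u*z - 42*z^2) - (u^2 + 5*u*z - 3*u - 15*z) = -4*u^2 + 22*u*z + 3*u - 42*z^2 + 15*z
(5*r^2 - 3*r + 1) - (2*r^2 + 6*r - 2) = 3*r^2 - 9*r + 3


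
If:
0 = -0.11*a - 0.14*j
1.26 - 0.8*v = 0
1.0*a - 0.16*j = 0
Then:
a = 0.00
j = 0.00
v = 1.58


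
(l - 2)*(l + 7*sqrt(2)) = l^2 - 2*l + 7*sqrt(2)*l - 14*sqrt(2)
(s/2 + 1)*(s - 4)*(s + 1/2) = s^3/2 - 3*s^2/4 - 9*s/2 - 2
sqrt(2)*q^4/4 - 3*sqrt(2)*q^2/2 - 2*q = q*(q/2 + sqrt(2)/2)*(q - 2*sqrt(2))*(sqrt(2)*q/2 + 1)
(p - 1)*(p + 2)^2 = p^3 + 3*p^2 - 4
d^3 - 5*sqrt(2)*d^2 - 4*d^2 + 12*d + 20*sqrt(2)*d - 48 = (d - 4)*(d - 3*sqrt(2))*(d - 2*sqrt(2))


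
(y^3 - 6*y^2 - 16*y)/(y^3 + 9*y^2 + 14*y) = (y - 8)/(y + 7)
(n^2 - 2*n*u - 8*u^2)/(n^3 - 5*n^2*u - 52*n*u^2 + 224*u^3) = (-n - 2*u)/(-n^2 + n*u + 56*u^2)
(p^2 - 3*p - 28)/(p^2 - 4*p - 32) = (p - 7)/(p - 8)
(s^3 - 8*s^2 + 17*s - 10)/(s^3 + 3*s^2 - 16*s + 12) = (s - 5)/(s + 6)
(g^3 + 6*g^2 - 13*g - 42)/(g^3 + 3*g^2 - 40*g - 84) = (g - 3)/(g - 6)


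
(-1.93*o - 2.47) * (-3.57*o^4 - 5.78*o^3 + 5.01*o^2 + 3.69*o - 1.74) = 6.8901*o^5 + 19.9733*o^4 + 4.6073*o^3 - 19.4964*o^2 - 5.7561*o + 4.2978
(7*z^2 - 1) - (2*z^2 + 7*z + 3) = 5*z^2 - 7*z - 4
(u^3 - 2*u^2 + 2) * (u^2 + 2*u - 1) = u^5 - 5*u^3 + 4*u^2 + 4*u - 2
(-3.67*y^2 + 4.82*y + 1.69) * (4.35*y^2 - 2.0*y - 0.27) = -15.9645*y^4 + 28.307*y^3 - 1.2976*y^2 - 4.6814*y - 0.4563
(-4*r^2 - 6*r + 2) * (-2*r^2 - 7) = 8*r^4 + 12*r^3 + 24*r^2 + 42*r - 14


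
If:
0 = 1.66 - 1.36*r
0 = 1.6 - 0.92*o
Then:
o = 1.74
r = 1.22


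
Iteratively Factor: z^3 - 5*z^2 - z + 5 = (z - 1)*(z^2 - 4*z - 5) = (z - 1)*(z + 1)*(z - 5)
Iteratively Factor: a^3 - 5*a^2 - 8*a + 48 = (a - 4)*(a^2 - a - 12) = (a - 4)*(a + 3)*(a - 4)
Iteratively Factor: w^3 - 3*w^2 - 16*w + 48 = (w + 4)*(w^2 - 7*w + 12) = (w - 3)*(w + 4)*(w - 4)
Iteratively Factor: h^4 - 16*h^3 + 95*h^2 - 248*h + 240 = (h - 3)*(h^3 - 13*h^2 + 56*h - 80) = (h - 4)*(h - 3)*(h^2 - 9*h + 20) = (h - 4)^2*(h - 3)*(h - 5)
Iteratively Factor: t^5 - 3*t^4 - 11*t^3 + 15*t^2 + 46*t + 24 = (t + 1)*(t^4 - 4*t^3 - 7*t^2 + 22*t + 24) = (t - 4)*(t + 1)*(t^3 - 7*t - 6) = (t - 4)*(t - 3)*(t + 1)*(t^2 + 3*t + 2) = (t - 4)*(t - 3)*(t + 1)*(t + 2)*(t + 1)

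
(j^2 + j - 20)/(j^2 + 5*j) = (j - 4)/j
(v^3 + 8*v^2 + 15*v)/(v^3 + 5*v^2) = (v + 3)/v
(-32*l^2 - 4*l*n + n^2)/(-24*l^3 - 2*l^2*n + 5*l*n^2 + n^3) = (8*l - n)/(6*l^2 - l*n - n^2)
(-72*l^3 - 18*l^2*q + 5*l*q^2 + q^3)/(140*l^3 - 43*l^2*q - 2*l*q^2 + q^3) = (18*l^2 + 9*l*q + q^2)/(-35*l^2 + 2*l*q + q^2)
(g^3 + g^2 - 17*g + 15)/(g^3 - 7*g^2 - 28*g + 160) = (g^2 - 4*g + 3)/(g^2 - 12*g + 32)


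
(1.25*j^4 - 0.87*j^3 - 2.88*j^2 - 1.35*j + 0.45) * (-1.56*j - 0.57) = -1.95*j^5 + 0.6447*j^4 + 4.9887*j^3 + 3.7476*j^2 + 0.0674999999999999*j - 0.2565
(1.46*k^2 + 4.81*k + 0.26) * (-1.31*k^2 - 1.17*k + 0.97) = -1.9126*k^4 - 8.0093*k^3 - 4.5521*k^2 + 4.3615*k + 0.2522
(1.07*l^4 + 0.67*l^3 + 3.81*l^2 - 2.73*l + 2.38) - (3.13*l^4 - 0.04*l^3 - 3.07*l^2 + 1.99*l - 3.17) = -2.06*l^4 + 0.71*l^3 + 6.88*l^2 - 4.72*l + 5.55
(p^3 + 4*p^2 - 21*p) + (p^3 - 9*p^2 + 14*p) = 2*p^3 - 5*p^2 - 7*p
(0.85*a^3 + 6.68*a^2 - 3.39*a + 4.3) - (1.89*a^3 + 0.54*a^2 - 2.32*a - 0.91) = -1.04*a^3 + 6.14*a^2 - 1.07*a + 5.21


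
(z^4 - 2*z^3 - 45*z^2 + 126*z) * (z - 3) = z^5 - 5*z^4 - 39*z^3 + 261*z^2 - 378*z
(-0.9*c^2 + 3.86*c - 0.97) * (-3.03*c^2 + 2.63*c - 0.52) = 2.727*c^4 - 14.0628*c^3 + 13.5589*c^2 - 4.5583*c + 0.5044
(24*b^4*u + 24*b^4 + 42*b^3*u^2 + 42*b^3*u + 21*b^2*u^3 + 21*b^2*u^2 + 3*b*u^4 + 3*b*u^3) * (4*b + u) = 96*b^5*u + 96*b^5 + 192*b^4*u^2 + 192*b^4*u + 126*b^3*u^3 + 126*b^3*u^2 + 33*b^2*u^4 + 33*b^2*u^3 + 3*b*u^5 + 3*b*u^4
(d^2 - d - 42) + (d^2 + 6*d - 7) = 2*d^2 + 5*d - 49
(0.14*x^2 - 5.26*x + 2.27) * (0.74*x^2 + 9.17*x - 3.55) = 0.1036*x^4 - 2.6086*x^3 - 47.0514*x^2 + 39.4889*x - 8.0585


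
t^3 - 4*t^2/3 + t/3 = t*(t - 1)*(t - 1/3)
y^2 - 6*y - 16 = (y - 8)*(y + 2)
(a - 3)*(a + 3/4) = a^2 - 9*a/4 - 9/4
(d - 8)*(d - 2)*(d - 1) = d^3 - 11*d^2 + 26*d - 16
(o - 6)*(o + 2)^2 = o^3 - 2*o^2 - 20*o - 24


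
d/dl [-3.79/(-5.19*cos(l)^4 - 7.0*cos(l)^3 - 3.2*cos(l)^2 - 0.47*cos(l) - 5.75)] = (78.6804*cos(l)^3 + 79.59*cos(l)^2 + 24.256*cos(l) + 1.7813)*sin(l)/(5.19*cos(l)^4 + 7.0*cos(l)^3 + 3.2*cos(l)^2 + 0.47*cos(l) + 5.75)^2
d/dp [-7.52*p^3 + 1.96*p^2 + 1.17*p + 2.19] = -22.56*p^2 + 3.92*p + 1.17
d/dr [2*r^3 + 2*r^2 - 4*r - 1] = 6*r^2 + 4*r - 4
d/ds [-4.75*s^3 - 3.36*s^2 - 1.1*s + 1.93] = -14.25*s^2 - 6.72*s - 1.1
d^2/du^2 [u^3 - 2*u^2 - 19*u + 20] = 6*u - 4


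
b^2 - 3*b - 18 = (b - 6)*(b + 3)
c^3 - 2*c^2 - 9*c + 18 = (c - 3)*(c - 2)*(c + 3)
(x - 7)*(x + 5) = x^2 - 2*x - 35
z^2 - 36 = (z - 6)*(z + 6)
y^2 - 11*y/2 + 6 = (y - 4)*(y - 3/2)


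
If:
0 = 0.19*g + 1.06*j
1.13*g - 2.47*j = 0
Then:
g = 0.00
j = 0.00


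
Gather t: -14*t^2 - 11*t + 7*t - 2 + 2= -14*t^2 - 4*t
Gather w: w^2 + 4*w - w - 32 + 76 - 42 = w^2 + 3*w + 2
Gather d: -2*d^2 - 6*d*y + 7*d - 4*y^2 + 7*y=-2*d^2 + d*(7 - 6*y) - 4*y^2 + 7*y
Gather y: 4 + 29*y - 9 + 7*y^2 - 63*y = 7*y^2 - 34*y - 5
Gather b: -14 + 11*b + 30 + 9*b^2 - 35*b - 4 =9*b^2 - 24*b + 12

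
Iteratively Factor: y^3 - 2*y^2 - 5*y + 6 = (y - 3)*(y^2 + y - 2) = (y - 3)*(y + 2)*(y - 1)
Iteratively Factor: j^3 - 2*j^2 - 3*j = (j)*(j^2 - 2*j - 3) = j*(j + 1)*(j - 3)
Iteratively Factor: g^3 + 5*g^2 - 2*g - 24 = (g + 3)*(g^2 + 2*g - 8) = (g - 2)*(g + 3)*(g + 4)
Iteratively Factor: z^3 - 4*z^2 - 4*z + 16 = (z - 2)*(z^2 - 2*z - 8) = (z - 4)*(z - 2)*(z + 2)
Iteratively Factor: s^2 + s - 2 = (s + 2)*(s - 1)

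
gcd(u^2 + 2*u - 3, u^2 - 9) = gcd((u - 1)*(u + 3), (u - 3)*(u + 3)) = u + 3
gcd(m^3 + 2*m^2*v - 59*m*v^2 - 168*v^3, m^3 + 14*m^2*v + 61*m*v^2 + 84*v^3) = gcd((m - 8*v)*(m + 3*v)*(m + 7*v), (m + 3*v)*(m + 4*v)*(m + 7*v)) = m^2 + 10*m*v + 21*v^2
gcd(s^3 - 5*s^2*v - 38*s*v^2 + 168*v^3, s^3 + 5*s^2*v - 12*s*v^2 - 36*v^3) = s + 6*v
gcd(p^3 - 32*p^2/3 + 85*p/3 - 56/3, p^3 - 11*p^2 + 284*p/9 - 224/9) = p^2 - 29*p/3 + 56/3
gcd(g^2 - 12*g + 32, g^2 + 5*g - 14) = 1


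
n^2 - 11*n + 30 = (n - 6)*(n - 5)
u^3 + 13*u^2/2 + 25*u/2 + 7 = (u + 1)*(u + 2)*(u + 7/2)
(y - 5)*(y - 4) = y^2 - 9*y + 20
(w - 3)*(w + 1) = w^2 - 2*w - 3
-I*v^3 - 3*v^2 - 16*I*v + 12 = (v - 6*I)*(v + 2*I)*(-I*v + 1)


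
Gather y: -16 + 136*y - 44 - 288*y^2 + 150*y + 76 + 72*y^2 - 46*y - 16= -216*y^2 + 240*y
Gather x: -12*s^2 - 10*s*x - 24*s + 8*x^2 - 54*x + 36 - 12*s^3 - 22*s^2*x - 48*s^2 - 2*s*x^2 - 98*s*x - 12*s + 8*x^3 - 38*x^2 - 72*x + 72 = -12*s^3 - 60*s^2 - 36*s + 8*x^3 + x^2*(-2*s - 30) + x*(-22*s^2 - 108*s - 126) + 108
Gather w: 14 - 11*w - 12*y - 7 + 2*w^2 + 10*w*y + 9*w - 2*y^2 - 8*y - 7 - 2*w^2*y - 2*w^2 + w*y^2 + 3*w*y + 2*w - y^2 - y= -2*w^2*y + w*(y^2 + 13*y) - 3*y^2 - 21*y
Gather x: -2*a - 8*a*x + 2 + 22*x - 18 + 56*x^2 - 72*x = -2*a + 56*x^2 + x*(-8*a - 50) - 16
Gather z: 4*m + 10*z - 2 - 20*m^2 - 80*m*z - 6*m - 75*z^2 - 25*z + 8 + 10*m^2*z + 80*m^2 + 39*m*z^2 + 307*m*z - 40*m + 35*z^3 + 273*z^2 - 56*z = 60*m^2 - 42*m + 35*z^3 + z^2*(39*m + 198) + z*(10*m^2 + 227*m - 71) + 6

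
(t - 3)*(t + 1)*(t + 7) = t^3 + 5*t^2 - 17*t - 21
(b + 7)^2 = b^2 + 14*b + 49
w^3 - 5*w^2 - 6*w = w*(w - 6)*(w + 1)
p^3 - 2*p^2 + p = p*(p - 1)^2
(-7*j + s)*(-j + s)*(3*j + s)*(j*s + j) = 21*j^4*s + 21*j^4 - 17*j^3*s^2 - 17*j^3*s - 5*j^2*s^3 - 5*j^2*s^2 + j*s^4 + j*s^3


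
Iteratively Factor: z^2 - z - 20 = (z + 4)*(z - 5)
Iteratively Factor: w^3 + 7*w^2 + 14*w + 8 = (w + 4)*(w^2 + 3*w + 2) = (w + 2)*(w + 4)*(w + 1)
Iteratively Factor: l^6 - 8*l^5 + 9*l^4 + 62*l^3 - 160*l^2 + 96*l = (l)*(l^5 - 8*l^4 + 9*l^3 + 62*l^2 - 160*l + 96) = l*(l + 3)*(l^4 - 11*l^3 + 42*l^2 - 64*l + 32) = l*(l - 4)*(l + 3)*(l^3 - 7*l^2 + 14*l - 8) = l*(l - 4)*(l - 2)*(l + 3)*(l^2 - 5*l + 4) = l*(l - 4)*(l - 2)*(l - 1)*(l + 3)*(l - 4)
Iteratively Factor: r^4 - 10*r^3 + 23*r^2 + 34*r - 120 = (r + 2)*(r^3 - 12*r^2 + 47*r - 60) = (r - 4)*(r + 2)*(r^2 - 8*r + 15) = (r - 5)*(r - 4)*(r + 2)*(r - 3)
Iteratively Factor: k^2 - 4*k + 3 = (k - 1)*(k - 3)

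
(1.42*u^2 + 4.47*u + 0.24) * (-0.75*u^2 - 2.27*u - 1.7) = -1.065*u^4 - 6.5759*u^3 - 12.7409*u^2 - 8.1438*u - 0.408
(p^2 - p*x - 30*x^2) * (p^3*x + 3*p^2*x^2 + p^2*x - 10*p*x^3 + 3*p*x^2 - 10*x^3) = p^5*x + 2*p^4*x^2 + p^4*x - 43*p^3*x^3 + 2*p^3*x^2 - 80*p^2*x^4 - 43*p^2*x^3 + 300*p*x^5 - 80*p*x^4 + 300*x^5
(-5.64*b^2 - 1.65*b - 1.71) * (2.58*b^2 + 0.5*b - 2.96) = -14.5512*b^4 - 7.077*b^3 + 11.4576*b^2 + 4.029*b + 5.0616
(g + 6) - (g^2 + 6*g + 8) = -g^2 - 5*g - 2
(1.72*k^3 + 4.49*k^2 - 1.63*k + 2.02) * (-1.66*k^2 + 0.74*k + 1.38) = -2.8552*k^5 - 6.1806*k^4 + 8.402*k^3 + 1.6368*k^2 - 0.7546*k + 2.7876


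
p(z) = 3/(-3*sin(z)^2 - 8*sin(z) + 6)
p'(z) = 3*(6*sin(z)*cos(z) + 8*cos(z))/(-3*sin(z)^2 - 8*sin(z) + 6)^2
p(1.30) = -0.67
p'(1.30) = 0.55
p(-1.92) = 0.28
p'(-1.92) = -0.02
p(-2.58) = 0.32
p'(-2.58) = -0.14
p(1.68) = -0.61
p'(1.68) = -0.19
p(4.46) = 0.27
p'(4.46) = -0.01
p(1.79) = -0.64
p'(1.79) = -0.42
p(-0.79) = 0.30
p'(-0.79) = 0.08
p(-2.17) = 0.28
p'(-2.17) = -0.05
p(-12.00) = 3.56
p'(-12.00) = 39.90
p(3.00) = 0.62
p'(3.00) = -1.14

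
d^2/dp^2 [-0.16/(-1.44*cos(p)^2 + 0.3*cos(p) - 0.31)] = (-1.327104*(1 - cos(p)^2)^2 + 0.20736*cos(p)^3 - 0.392256*cos(p)^2 - 0.4296*cos(p) + 1.213056)/(1.44*cos(p)^2 - 0.3*cos(p) + 0.31)^3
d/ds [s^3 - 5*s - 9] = 3*s^2 - 5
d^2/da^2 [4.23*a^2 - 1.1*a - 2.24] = 8.46000000000000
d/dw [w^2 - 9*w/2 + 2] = 2*w - 9/2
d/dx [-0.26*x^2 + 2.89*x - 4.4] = 2.89 - 0.52*x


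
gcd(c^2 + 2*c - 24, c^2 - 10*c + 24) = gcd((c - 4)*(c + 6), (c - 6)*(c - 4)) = c - 4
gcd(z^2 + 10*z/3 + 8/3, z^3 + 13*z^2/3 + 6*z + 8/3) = z^2 + 10*z/3 + 8/3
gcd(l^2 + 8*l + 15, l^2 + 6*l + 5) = l + 5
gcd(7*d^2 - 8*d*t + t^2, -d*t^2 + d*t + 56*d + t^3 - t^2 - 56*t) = -d + t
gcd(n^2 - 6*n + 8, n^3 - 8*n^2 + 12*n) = n - 2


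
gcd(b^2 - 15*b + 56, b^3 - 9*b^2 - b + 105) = b - 7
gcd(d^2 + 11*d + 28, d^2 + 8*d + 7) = d + 7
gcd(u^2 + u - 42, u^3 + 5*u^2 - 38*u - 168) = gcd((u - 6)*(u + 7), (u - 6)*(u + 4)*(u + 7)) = u^2 + u - 42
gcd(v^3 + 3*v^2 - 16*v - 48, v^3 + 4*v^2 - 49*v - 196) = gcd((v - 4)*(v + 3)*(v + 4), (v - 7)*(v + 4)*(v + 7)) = v + 4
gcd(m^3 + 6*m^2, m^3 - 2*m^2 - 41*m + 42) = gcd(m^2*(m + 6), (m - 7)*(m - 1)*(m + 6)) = m + 6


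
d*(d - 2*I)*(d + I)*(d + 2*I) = d^4 + I*d^3 + 4*d^2 + 4*I*d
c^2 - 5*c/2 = c*(c - 5/2)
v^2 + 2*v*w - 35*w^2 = (v - 5*w)*(v + 7*w)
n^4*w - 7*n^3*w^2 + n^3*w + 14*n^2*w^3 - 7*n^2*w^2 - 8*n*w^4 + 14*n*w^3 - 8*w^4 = (n - 4*w)*(n - 2*w)*(n - w)*(n*w + w)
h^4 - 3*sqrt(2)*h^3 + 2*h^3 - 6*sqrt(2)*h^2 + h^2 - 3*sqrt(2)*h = h*(h + 1)^2*(h - 3*sqrt(2))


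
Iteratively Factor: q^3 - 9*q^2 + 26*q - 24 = (q - 2)*(q^2 - 7*q + 12) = (q - 3)*(q - 2)*(q - 4)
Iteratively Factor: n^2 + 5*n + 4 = (n + 4)*(n + 1)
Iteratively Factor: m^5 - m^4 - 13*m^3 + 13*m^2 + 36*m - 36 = (m - 1)*(m^4 - 13*m^2 + 36) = (m - 2)*(m - 1)*(m^3 + 2*m^2 - 9*m - 18) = (m - 3)*(m - 2)*(m - 1)*(m^2 + 5*m + 6) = (m - 3)*(m - 2)*(m - 1)*(m + 3)*(m + 2)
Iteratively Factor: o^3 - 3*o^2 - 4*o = (o - 4)*(o^2 + o) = o*(o - 4)*(o + 1)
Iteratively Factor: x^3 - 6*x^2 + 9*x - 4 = (x - 1)*(x^2 - 5*x + 4) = (x - 4)*(x - 1)*(x - 1)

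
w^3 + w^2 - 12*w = w*(w - 3)*(w + 4)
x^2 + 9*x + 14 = (x + 2)*(x + 7)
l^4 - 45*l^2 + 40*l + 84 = (l - 6)*(l - 2)*(l + 1)*(l + 7)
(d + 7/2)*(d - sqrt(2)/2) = d^2 - sqrt(2)*d/2 + 7*d/2 - 7*sqrt(2)/4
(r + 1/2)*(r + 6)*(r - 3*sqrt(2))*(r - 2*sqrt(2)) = r^4 - 5*sqrt(2)*r^3 + 13*r^3/2 - 65*sqrt(2)*r^2/2 + 15*r^2 - 15*sqrt(2)*r + 78*r + 36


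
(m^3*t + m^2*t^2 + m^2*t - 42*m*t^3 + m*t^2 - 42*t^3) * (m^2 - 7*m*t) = m^5*t - 6*m^4*t^2 + m^4*t - 49*m^3*t^3 - 6*m^3*t^2 + 294*m^2*t^4 - 49*m^2*t^3 + 294*m*t^4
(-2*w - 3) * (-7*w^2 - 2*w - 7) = 14*w^3 + 25*w^2 + 20*w + 21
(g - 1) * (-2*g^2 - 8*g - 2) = -2*g^3 - 6*g^2 + 6*g + 2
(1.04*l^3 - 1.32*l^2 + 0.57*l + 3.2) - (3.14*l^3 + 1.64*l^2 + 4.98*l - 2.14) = -2.1*l^3 - 2.96*l^2 - 4.41*l + 5.34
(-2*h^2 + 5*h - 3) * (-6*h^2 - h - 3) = 12*h^4 - 28*h^3 + 19*h^2 - 12*h + 9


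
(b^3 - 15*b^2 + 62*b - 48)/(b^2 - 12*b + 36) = (b^2 - 9*b + 8)/(b - 6)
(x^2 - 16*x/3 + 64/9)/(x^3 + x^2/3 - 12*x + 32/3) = (x - 8/3)/(x^2 + 3*x - 4)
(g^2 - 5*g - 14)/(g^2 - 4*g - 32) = (-g^2 + 5*g + 14)/(-g^2 + 4*g + 32)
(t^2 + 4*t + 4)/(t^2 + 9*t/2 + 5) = 2*(t + 2)/(2*t + 5)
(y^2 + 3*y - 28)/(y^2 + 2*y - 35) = (y - 4)/(y - 5)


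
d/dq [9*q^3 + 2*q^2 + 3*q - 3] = 27*q^2 + 4*q + 3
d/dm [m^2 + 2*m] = 2*m + 2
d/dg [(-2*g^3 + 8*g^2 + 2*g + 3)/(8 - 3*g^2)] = 2*(3*g^4 - 21*g^2 + 73*g + 8)/(9*g^4 - 48*g^2 + 64)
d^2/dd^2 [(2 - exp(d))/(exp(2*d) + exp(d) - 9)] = (-exp(4*d) + 9*exp(3*d) - 48*exp(2*d) + 65*exp(d) - 63)*exp(d)/(exp(6*d) + 3*exp(5*d) - 24*exp(4*d) - 53*exp(3*d) + 216*exp(2*d) + 243*exp(d) - 729)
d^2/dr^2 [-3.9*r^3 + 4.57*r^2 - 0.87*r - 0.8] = 9.14 - 23.4*r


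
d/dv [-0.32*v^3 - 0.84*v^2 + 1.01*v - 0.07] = -0.96*v^2 - 1.68*v + 1.01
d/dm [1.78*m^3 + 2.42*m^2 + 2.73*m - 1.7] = 5.34*m^2 + 4.84*m + 2.73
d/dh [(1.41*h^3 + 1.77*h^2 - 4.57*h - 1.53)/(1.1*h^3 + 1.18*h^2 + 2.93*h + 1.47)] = (-8.88178419700125e-16*h^5 - 0.283199999999999*h^4 + 18.3166*h^3 + 21.8458*h^2 + 8.8146*h - 2.235)/(1.21*h^6 + 2.596*h^5 + 7.8384*h^4 + 10.1488*h^3 + 12.0541*h^2 + 8.6142*h + 2.1609)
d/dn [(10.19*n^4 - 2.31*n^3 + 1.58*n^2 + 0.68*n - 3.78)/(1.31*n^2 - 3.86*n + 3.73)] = (26.6978*n^5 - 121.0263*n^4 + 169.868*n^3 - 32.8385*n^2 + 21.6904*n - 12.0544)/(1.7161*n^4 - 10.1132*n^3 + 24.6722*n^2 - 28.7956*n + 13.9129)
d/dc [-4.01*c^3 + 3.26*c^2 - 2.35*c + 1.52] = -12.03*c^2 + 6.52*c - 2.35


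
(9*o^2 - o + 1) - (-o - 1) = 9*o^2 + 2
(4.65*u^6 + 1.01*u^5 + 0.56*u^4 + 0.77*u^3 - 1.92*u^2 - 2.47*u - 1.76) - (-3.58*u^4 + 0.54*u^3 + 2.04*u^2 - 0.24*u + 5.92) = 4.65*u^6 + 1.01*u^5 + 4.14*u^4 + 0.23*u^3 - 3.96*u^2 - 2.23*u - 7.68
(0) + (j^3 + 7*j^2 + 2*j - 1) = j^3 + 7*j^2 + 2*j - 1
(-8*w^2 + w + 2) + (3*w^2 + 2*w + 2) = -5*w^2 + 3*w + 4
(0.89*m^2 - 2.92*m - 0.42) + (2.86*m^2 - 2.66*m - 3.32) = 3.75*m^2 - 5.58*m - 3.74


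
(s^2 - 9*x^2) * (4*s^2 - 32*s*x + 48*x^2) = 4*s^4 - 32*s^3*x + 12*s^2*x^2 + 288*s*x^3 - 432*x^4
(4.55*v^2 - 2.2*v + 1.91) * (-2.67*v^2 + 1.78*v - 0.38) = -12.1485*v^4 + 13.973*v^3 - 10.7447*v^2 + 4.2358*v - 0.7258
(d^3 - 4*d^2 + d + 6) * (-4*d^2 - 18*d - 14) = -4*d^5 - 2*d^4 + 54*d^3 + 14*d^2 - 122*d - 84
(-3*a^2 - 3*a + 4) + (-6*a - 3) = -3*a^2 - 9*a + 1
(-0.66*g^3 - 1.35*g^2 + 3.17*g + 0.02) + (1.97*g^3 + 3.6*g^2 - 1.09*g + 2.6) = 1.31*g^3 + 2.25*g^2 + 2.08*g + 2.62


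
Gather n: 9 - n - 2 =7 - n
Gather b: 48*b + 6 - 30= 48*b - 24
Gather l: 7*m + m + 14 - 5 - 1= 8*m + 8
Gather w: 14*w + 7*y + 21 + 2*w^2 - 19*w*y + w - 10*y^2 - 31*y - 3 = 2*w^2 + w*(15 - 19*y) - 10*y^2 - 24*y + 18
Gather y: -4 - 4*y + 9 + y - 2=3 - 3*y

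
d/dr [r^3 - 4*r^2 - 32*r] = 3*r^2 - 8*r - 32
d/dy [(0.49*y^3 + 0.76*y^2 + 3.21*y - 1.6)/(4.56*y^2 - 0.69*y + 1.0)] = (2.2344*y^4 - 0.6762*y^3 - 13.692*y^2 + 16.112*y + 2.106)/(20.7936*y^4 - 6.2928*y^3 + 9.5961*y^2 - 1.38*y + 1.0)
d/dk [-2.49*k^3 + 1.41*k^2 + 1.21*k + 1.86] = -7.47*k^2 + 2.82*k + 1.21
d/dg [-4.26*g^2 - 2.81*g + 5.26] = -8.52*g - 2.81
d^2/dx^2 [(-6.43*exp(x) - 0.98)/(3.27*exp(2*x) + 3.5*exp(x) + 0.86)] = (-68.755347*exp(4*x) + 31.6751819999999*exp(3*x) + 74.846376*exp(2*x) + 18.373124*exp(x) - 1.805828)*exp(x)/(34.965783*exp(6*x) + 112.27545*exp(5*x) + 147.760182*exp(4*x) + 101.9312*exp(3*x) + 38.860476*exp(2*x) + 7.7658*exp(x) + 0.636056)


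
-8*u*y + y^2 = y*(-8*u + y)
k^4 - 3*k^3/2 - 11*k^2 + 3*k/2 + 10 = (k - 4)*(k - 1)*(k + 1)*(k + 5/2)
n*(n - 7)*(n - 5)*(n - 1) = n^4 - 13*n^3 + 47*n^2 - 35*n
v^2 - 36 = (v - 6)*(v + 6)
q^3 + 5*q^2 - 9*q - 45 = (q - 3)*(q + 3)*(q + 5)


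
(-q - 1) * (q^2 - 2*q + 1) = -q^3 + q^2 + q - 1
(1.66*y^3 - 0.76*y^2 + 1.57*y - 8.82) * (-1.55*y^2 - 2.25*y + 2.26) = -2.573*y^5 - 2.557*y^4 + 3.0281*y^3 + 8.4209*y^2 + 23.3932*y - 19.9332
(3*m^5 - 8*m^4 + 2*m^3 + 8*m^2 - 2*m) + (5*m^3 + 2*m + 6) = 3*m^5 - 8*m^4 + 7*m^3 + 8*m^2 + 6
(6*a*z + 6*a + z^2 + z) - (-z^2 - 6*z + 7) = 6*a*z + 6*a + 2*z^2 + 7*z - 7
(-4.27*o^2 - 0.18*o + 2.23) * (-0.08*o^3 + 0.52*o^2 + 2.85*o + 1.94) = 0.3416*o^5 - 2.206*o^4 - 12.4415*o^3 - 7.6372*o^2 + 6.0063*o + 4.3262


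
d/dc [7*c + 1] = 7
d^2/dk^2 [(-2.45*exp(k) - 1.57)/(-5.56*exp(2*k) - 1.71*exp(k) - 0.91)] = (75.7383199999999*exp(4*k) + 170.843788*exp(3*k) - 29.595324*exp(2*k) - 30.995896*exp(k) - 0.414232)*exp(k)/(171.879616*exp(6*k) + 158.586768*exp(5*k) + 133.168116*exp(4*k) + 56.911707*exp(3*k) + 21.795501*exp(2*k) + 4.248153*exp(k) + 0.753571)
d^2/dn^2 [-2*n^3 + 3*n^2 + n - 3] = 6 - 12*n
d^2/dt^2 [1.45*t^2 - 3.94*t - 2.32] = 2.90000000000000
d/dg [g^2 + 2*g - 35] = 2*g + 2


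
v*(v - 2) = v^2 - 2*v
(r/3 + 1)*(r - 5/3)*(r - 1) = r^3/3 + r^2/9 - 19*r/9 + 5/3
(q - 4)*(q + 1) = q^2 - 3*q - 4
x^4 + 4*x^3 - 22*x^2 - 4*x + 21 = (x - 3)*(x - 1)*(x + 1)*(x + 7)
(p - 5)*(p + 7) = p^2 + 2*p - 35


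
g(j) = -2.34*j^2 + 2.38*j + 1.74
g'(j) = 2.38 - 4.68*j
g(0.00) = 1.74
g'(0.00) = 2.38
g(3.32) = -16.15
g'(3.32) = -13.16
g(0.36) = 2.29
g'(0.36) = 0.70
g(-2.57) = -19.83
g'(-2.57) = 14.41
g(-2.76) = -22.65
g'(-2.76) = 15.30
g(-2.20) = -14.82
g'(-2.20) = 12.68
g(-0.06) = 1.59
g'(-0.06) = 2.66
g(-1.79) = -10.02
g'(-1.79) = 10.76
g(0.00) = 1.74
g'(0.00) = 2.38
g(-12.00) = -363.78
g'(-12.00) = 58.54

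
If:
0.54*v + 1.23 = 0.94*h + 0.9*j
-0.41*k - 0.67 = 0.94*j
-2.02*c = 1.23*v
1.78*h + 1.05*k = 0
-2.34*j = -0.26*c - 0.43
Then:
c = -0.07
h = 1.20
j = 0.18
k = -2.04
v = 0.11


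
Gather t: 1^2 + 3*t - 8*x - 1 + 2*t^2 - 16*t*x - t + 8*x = 2*t^2 + t*(2 - 16*x)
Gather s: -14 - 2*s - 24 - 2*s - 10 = -4*s - 48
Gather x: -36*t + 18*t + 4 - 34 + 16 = -18*t - 14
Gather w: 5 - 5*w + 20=25 - 5*w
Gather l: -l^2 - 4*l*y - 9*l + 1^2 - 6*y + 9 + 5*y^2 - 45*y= -l^2 + l*(-4*y - 9) + 5*y^2 - 51*y + 10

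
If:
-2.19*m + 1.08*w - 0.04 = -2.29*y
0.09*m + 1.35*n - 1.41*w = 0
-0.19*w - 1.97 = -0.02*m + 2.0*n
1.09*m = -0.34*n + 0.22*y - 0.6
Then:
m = -0.22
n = -0.90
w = -0.88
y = 0.22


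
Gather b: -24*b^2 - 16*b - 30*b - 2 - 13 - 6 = -24*b^2 - 46*b - 21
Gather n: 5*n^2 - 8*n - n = 5*n^2 - 9*n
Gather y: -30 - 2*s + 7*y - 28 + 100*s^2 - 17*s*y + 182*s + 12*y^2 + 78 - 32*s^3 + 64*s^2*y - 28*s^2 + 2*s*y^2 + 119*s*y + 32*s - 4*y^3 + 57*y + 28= -32*s^3 + 72*s^2 + 212*s - 4*y^3 + y^2*(2*s + 12) + y*(64*s^2 + 102*s + 64) + 48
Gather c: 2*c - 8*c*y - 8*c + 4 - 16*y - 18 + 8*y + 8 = c*(-8*y - 6) - 8*y - 6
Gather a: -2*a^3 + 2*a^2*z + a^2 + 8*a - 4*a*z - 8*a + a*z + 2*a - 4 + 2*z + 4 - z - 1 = -2*a^3 + a^2*(2*z + 1) + a*(2 - 3*z) + z - 1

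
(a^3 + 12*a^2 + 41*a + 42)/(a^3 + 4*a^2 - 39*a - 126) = (a + 2)/(a - 6)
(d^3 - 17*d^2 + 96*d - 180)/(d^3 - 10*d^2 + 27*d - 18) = (d^2 - 11*d + 30)/(d^2 - 4*d + 3)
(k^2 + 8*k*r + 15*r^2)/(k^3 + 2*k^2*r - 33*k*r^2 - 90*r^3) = 1/(k - 6*r)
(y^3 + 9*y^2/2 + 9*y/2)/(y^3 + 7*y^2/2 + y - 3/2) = y*(2*y + 3)/(2*y^2 + y - 1)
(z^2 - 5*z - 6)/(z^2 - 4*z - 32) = (-z^2 + 5*z + 6)/(-z^2 + 4*z + 32)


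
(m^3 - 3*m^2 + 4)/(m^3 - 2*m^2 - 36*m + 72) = (m^2 - m - 2)/(m^2 - 36)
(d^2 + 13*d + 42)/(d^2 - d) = (d^2 + 13*d + 42)/(d*(d - 1))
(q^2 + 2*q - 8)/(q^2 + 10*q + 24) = (q - 2)/(q + 6)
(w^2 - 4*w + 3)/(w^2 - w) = (w - 3)/w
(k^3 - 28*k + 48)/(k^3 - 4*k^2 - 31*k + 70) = (k^2 + 2*k - 24)/(k^2 - 2*k - 35)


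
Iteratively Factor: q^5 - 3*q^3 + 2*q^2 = (q - 1)*(q^4 + q^3 - 2*q^2) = (q - 1)^2*(q^3 + 2*q^2) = q*(q - 1)^2*(q^2 + 2*q) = q*(q - 1)^2*(q + 2)*(q)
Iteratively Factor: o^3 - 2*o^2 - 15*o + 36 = (o + 4)*(o^2 - 6*o + 9) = (o - 3)*(o + 4)*(o - 3)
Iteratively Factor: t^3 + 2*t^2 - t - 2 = (t + 2)*(t^2 - 1) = (t - 1)*(t + 2)*(t + 1)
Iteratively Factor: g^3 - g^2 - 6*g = (g - 3)*(g^2 + 2*g) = (g - 3)*(g + 2)*(g)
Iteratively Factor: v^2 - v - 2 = (v + 1)*(v - 2)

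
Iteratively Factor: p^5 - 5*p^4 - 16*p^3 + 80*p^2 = (p - 5)*(p^4 - 16*p^2) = (p - 5)*(p + 4)*(p^3 - 4*p^2) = (p - 5)*(p - 4)*(p + 4)*(p^2) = p*(p - 5)*(p - 4)*(p + 4)*(p)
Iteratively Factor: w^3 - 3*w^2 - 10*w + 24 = (w + 3)*(w^2 - 6*w + 8) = (w - 4)*(w + 3)*(w - 2)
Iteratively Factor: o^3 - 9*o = (o - 3)*(o^2 + 3*o) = (o - 3)*(o + 3)*(o)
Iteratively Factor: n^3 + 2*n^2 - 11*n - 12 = (n - 3)*(n^2 + 5*n + 4) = (n - 3)*(n + 4)*(n + 1)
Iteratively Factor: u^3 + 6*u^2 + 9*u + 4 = (u + 1)*(u^2 + 5*u + 4) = (u + 1)^2*(u + 4)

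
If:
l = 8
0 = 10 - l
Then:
No Solution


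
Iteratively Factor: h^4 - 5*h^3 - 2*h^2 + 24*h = (h - 3)*(h^3 - 2*h^2 - 8*h) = (h - 4)*(h - 3)*(h^2 + 2*h) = (h - 4)*(h - 3)*(h + 2)*(h)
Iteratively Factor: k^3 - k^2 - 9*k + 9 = (k - 1)*(k^2 - 9) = (k - 1)*(k + 3)*(k - 3)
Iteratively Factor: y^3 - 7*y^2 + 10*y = (y)*(y^2 - 7*y + 10) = y*(y - 5)*(y - 2)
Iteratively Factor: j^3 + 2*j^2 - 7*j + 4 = (j - 1)*(j^2 + 3*j - 4) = (j - 1)^2*(j + 4)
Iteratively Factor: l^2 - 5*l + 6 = (l - 2)*(l - 3)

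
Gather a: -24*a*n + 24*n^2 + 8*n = -24*a*n + 24*n^2 + 8*n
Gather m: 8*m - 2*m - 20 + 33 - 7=6*m + 6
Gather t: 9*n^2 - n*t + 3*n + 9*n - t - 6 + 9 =9*n^2 + 12*n + t*(-n - 1) + 3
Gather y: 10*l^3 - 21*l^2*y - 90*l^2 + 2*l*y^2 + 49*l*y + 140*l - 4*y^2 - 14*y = 10*l^3 - 90*l^2 + 140*l + y^2*(2*l - 4) + y*(-21*l^2 + 49*l - 14)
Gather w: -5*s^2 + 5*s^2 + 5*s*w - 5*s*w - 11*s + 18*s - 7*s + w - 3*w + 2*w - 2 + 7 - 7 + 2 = 0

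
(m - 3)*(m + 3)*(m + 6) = m^3 + 6*m^2 - 9*m - 54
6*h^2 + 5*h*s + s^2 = (2*h + s)*(3*h + s)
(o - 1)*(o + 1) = o^2 - 1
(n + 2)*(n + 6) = n^2 + 8*n + 12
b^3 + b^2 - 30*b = b*(b - 5)*(b + 6)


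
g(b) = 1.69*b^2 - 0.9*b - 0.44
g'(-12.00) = -41.46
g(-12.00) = 253.72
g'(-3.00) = -11.04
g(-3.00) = 17.47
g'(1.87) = 5.42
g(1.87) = 3.79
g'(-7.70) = -26.93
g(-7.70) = 106.69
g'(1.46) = 4.03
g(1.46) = 1.85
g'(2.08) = 6.13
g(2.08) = 5.00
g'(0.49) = 0.76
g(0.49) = -0.48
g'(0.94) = 2.28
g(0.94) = 0.21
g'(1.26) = 3.36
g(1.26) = 1.11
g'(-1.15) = -4.79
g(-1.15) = 2.83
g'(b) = 3.38*b - 0.9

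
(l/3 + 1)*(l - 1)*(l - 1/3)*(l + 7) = l^4/3 + 26*l^3/9 + 8*l^2/3 - 74*l/9 + 7/3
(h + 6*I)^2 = h^2 + 12*I*h - 36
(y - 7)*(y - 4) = y^2 - 11*y + 28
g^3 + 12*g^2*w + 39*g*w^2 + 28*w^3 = (g + w)*(g + 4*w)*(g + 7*w)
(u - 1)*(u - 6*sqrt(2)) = u^2 - 6*sqrt(2)*u - u + 6*sqrt(2)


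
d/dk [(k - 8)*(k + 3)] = 2*k - 5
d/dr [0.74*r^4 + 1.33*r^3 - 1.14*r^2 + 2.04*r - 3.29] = 2.96*r^3 + 3.99*r^2 - 2.28*r + 2.04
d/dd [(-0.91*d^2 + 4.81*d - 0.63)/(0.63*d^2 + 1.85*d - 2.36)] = (-4.7138*d^2 + 5.089*d - 10.1861)/(0.3969*d^4 + 2.331*d^3 + 0.448900000000001*d^2 - 8.732*d + 5.5696)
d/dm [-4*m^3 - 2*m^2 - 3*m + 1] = -12*m^2 - 4*m - 3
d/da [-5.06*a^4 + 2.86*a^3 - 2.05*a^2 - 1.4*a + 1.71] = -20.24*a^3 + 8.58*a^2 - 4.1*a - 1.4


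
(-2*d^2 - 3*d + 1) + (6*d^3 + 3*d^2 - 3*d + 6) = 6*d^3 + d^2 - 6*d + 7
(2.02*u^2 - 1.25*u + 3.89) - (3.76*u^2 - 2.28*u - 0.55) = -1.74*u^2 + 1.03*u + 4.44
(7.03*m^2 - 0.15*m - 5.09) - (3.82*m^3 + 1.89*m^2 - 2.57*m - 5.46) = -3.82*m^3 + 5.14*m^2 + 2.42*m + 0.37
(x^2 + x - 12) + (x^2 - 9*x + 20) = 2*x^2 - 8*x + 8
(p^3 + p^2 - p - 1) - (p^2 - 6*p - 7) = p^3 + 5*p + 6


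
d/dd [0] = 0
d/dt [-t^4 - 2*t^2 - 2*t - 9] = -4*t^3 - 4*t - 2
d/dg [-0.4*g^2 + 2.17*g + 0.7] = 2.17 - 0.8*g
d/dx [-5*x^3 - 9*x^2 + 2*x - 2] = -15*x^2 - 18*x + 2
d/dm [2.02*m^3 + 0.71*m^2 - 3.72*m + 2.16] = 6.06*m^2 + 1.42*m - 3.72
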